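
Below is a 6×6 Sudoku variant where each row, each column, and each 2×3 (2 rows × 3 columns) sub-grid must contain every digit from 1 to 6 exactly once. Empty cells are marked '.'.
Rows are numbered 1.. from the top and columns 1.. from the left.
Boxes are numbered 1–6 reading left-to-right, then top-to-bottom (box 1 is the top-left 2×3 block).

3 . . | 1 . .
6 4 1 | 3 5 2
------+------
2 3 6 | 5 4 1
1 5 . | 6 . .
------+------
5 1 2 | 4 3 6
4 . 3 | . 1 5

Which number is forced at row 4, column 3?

Row 4 already contains {1, 5, 6}.
Column 3 already contains {1, 2, 3, 6}.
Its 2×3 block (box 3) already contains {1, 2, 3, 5, 6}.
The only value from 1–6 not eliminated is 4, so row 4, column 3 = 4.

4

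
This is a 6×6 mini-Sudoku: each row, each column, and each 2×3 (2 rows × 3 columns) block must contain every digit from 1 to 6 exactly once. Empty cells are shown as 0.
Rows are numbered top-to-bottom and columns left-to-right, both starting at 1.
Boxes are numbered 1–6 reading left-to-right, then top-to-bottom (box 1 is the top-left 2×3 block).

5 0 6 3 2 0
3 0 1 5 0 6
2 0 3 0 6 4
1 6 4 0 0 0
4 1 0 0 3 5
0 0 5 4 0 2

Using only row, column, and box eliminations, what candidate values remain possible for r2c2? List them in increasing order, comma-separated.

2,4

Row 2 already contains {1, 3, 5, 6}.
Column 2 already contains {1, 6}.
Its 2×3 block (box 1) already contains {1, 3, 5, 6}.
Removing those from 1–6 leaves {2, 4} as the candidates for r2c2.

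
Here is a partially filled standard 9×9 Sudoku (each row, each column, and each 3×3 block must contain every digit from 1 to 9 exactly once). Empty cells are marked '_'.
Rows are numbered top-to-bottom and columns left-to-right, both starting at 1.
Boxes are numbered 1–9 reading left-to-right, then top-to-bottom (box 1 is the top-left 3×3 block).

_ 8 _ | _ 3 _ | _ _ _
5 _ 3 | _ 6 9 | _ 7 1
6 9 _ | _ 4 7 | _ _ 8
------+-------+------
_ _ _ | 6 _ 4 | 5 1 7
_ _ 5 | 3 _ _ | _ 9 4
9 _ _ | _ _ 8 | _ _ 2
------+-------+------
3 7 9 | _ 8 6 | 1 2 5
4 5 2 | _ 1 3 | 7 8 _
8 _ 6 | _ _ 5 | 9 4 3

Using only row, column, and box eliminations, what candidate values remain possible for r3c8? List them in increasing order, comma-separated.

3,5

Row 3 already contains {4, 6, 7, 8, 9}.
Column 8 already contains {1, 2, 4, 7, 8, 9}.
Its 3×3 block (box 3) already contains {1, 7, 8}.
Removing those from 1–9 leaves {3, 5} as the candidates for r3c8.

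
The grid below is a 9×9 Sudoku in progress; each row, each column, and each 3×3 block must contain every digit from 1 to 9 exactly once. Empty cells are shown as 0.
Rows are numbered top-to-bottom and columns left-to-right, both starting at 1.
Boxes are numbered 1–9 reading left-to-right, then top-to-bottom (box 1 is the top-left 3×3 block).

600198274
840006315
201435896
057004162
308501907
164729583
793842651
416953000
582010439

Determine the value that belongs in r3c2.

7

Row 3 already contains {1, 2, 3, 4, 5, 6, 8, 9}.
Column 2 already contains {1, 4, 5, 6, 8, 9}.
Its 3×3 block (box 1) already contains {1, 2, 4, 6, 8}.
The only value from 1–9 not eliminated is 7, so r3c2 = 7.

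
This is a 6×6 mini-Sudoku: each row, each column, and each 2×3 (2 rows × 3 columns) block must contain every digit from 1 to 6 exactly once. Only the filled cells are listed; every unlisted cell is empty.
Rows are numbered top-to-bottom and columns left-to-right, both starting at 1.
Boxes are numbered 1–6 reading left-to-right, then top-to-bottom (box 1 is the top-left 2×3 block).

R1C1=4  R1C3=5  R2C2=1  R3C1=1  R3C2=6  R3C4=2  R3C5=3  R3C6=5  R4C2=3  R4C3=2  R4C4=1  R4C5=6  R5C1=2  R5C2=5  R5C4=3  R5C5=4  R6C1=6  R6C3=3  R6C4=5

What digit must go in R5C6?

6

Cell R5C6 itself could take any of {1, 6} by direct elimination.
Consider where 6 can go in box 6.
R6C5 is out (row 6 already has a 6).
R6C6 is out (row 6 already has a 6).
So the only cell in box 6 that can hold 6 is R5C6.
Therefore R5C6 = 6.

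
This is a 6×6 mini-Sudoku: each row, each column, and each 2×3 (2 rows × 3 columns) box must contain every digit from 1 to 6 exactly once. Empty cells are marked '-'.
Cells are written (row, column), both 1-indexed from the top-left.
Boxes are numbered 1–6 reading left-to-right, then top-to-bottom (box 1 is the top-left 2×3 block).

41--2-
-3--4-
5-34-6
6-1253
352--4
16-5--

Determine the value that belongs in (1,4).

Cell (1,4) itself could take any of {3, 6} by direct elimination.
Consider where 3 can go in row 1.
(1,3) is out (column 3 already has a 3).
(1,6) is out (column 6 already has a 3).
So the only cell in row 1 that can hold 3 is (1,4).
Therefore (1,4) = 3.

3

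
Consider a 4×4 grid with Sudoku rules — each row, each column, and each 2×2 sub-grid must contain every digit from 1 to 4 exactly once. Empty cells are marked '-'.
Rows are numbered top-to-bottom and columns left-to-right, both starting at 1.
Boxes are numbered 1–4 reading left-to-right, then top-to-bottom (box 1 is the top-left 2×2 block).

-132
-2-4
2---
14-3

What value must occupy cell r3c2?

Row 3 already contains {2}.
Column 2 already contains {1, 2, 4}.
Its 2×2 block (box 3) already contains {1, 2, 4}.
The only value from 1–4 not eliminated is 3, so r3c2 = 3.

3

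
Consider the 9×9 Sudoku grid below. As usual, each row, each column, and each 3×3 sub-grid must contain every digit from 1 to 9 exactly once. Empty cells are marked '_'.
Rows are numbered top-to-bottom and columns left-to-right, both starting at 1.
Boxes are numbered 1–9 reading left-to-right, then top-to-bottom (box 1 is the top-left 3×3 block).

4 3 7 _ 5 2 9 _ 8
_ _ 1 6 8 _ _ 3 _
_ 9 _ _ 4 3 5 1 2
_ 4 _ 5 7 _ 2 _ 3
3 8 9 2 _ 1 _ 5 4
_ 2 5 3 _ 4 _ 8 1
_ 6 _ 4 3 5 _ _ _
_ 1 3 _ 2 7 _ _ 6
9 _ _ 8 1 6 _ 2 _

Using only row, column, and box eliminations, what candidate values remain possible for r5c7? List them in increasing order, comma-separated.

Row 5 already contains {1, 2, 3, 4, 5, 8, 9}.
Column 7 already contains {2, 5, 9}.
Its 3×3 block (box 6) already contains {1, 2, 3, 4, 5, 8}.
Removing those from 1–9 leaves {6, 7} as the candidates for r5c7.

6,7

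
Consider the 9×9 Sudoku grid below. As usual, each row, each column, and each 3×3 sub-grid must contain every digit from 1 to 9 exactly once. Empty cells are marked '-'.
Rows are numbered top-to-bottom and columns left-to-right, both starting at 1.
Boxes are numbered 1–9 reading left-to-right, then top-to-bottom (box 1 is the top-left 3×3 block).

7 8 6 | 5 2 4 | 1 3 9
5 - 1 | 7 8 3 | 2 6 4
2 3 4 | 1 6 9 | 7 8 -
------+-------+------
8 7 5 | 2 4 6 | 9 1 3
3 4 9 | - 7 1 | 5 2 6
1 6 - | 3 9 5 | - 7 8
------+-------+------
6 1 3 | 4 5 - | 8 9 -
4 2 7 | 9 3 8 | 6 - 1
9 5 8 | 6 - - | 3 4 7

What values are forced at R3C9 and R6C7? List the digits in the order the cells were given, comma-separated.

5,4

For R3C9:
  Row 3 already contains {1, 2, 3, 4, 6, 7, 8, 9}.
  Column 9 already contains {1, 3, 4, 6, 7, 8, 9}.
  Its 3×3 block (box 3) already contains {1, 2, 3, 4, 6, 7, 8, 9}.
  The only value from 1–9 not eliminated is 5, so R3C9 = 5.
For R6C7:
  Row 6 already contains {1, 3, 5, 6, 7, 8, 9}.
  Column 7 already contains {1, 2, 3, 5, 6, 7, 8, 9}.
  Its 3×3 block (box 6) already contains {1, 2, 3, 5, 6, 7, 8, 9}.
  The only value from 1–9 not eliminated is 4, so R6C7 = 4.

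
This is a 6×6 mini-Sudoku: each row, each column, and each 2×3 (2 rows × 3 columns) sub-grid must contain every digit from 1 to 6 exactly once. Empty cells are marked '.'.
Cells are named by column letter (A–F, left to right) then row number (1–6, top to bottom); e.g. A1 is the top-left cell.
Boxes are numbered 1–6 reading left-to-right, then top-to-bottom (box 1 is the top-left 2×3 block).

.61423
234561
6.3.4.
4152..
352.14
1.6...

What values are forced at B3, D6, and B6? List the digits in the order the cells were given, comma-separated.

2,3,4

For B3:
  Row 3 already contains {3, 4, 6}.
  Column B already contains {1, 3, 5, 6}.
  Its 2×3 block (box 3) already contains {1, 3, 4, 5, 6}.
  The only value from 1–6 not eliminated is 2, so B3 = 2.
For D6:
  Row 6 already contains {1, 6}.
  Column D already contains {2, 4, 5}.
  Its 2×3 block (box 6) already contains {1, 4}.
  The only value from 1–6 not eliminated is 3, so D6 = 3.
For B6:
  Row 6 already contains {1, 6}.
  Column B already contains {1, 3, 5, 6}.
  Its 2×3 block (box 5) already contains {1, 2, 3, 5, 6}.
  The only value from 1–6 not eliminated is 4, so B6 = 4.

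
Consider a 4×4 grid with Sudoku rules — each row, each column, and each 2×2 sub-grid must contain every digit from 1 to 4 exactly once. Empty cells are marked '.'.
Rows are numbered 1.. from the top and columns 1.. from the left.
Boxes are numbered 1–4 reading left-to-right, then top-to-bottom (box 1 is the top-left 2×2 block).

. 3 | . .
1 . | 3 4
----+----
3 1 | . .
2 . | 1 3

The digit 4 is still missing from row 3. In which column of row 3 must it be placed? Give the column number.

Consider where 4 can go in row 3.
row 3, column 4 is out (column 4 already has a 4).
So the only cell in row 3 that can hold 4 is row 3, column 3.
That is column 3.

3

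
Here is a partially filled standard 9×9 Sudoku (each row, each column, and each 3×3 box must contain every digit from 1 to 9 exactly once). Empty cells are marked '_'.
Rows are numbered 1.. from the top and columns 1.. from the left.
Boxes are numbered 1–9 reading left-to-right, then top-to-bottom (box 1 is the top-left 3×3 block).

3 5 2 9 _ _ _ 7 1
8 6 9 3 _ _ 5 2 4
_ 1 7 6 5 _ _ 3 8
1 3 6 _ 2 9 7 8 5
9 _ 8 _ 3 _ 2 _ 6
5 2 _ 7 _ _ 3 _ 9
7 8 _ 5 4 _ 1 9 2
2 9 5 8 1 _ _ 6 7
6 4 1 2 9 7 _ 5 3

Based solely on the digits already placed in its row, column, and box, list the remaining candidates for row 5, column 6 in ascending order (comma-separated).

Row 5 already contains {2, 3, 6, 8, 9}.
Column 6 already contains {7, 9}.
Its 3×3 block (box 5) already contains {2, 3, 7, 9}.
Removing those from 1–9 leaves {1, 4, 5} as the candidates for row 5, column 6.

1,4,5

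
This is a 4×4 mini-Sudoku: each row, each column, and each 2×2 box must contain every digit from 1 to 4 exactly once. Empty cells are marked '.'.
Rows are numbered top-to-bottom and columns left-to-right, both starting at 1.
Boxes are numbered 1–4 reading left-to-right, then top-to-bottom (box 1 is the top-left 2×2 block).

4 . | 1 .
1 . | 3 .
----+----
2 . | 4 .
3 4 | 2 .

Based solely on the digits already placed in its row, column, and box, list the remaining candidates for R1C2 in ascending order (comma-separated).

Row 1 already contains {1, 4}.
Column 2 already contains {4}.
Its 2×2 block (box 1) already contains {1, 4}.
Removing those from 1–4 leaves {2, 3} as the candidates for R1C2.

2,3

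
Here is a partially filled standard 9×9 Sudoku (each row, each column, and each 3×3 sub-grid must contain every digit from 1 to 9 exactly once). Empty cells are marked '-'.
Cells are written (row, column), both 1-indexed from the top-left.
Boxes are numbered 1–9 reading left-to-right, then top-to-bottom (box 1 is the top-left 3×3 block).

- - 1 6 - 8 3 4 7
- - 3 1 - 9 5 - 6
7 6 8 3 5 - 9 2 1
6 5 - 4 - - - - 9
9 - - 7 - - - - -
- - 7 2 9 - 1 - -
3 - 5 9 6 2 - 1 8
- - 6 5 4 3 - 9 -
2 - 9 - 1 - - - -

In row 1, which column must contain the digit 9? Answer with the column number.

Consider where 9 can go in row 1.
(1,1) is out (column 1 already has a 9).
(1,5) is out (column 5 already has a 9).
So the only cell in row 1 that can hold 9 is (1,2).
That is column 2.

2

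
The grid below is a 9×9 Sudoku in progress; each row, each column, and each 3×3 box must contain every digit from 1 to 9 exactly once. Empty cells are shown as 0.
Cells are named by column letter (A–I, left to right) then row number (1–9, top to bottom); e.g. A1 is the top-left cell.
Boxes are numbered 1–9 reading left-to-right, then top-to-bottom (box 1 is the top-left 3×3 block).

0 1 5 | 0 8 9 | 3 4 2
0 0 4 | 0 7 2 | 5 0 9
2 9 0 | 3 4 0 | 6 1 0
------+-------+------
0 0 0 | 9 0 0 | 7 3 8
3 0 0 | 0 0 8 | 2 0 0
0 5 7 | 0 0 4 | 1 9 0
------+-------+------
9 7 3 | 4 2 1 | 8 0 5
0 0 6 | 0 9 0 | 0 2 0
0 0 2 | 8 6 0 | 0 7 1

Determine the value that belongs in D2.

1

Cell D2 itself could take any of {1, 6} by direct elimination.
Consider where 1 can go in box 2.
D1 is out (row 1 already has a 1).
F3 is out (row 3 already has a 1).
So the only cell in box 2 that can hold 1 is D2.
Therefore D2 = 1.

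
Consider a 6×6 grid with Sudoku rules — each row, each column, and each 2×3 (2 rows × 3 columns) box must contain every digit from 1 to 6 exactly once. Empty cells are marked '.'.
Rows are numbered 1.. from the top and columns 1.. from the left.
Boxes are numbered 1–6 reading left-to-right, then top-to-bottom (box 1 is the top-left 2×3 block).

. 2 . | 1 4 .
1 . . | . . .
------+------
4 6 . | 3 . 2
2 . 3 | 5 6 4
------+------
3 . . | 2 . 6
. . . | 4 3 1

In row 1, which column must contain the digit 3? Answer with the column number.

Consider where 3 can go in row 1.
row 1, column 1 is out (column 1 already has a 3).
row 1, column 3 is out (column 3 already has a 3).
So the only cell in row 1 that can hold 3 is row 1, column 6.
That is column 6.

6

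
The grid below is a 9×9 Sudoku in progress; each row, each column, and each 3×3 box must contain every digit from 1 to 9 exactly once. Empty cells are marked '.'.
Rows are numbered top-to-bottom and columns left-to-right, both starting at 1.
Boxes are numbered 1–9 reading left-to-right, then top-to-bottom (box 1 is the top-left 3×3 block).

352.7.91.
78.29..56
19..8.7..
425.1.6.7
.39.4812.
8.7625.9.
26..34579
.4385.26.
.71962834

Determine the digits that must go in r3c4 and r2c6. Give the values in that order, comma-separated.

For r3c4:
  Consider where 5 can go in column 4.
  r1c4 is out (row 1 already has a 5).
  r4c4 is out (row 4 already has a 5).
  r5c4 is out (box 5 already has a 5).
  r7c4 is out (row 7 already has a 5).
  So the only cell in column 4 that can hold 5 is r3c4.
  So r3c4 = 5.
For r2c6:
  Consider where 1 can go in box 2.
  r1c4 is out (row 1 already has a 1).
  r1c6 is out (row 1 already has a 1).
  r3c4 is out (row 3 already has a 1).
  r3c6 is out (row 3 already has a 1).
  So the only cell in box 2 that can hold 1 is r2c6.
  So r2c6 = 1.

5,1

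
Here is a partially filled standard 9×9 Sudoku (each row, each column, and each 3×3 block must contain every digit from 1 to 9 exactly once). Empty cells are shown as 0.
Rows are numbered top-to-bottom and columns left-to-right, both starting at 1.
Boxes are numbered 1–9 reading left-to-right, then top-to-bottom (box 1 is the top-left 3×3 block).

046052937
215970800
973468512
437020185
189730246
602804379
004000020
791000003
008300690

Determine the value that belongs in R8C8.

5

Row 8 already contains {1, 3, 7, 9}.
Column 8 already contains {1, 2, 3, 4, 7, 8, 9}.
Its 3×3 block (box 9) already contains {2, 3, 6, 9}.
The only value from 1–9 not eliminated is 5, so R8C8 = 5.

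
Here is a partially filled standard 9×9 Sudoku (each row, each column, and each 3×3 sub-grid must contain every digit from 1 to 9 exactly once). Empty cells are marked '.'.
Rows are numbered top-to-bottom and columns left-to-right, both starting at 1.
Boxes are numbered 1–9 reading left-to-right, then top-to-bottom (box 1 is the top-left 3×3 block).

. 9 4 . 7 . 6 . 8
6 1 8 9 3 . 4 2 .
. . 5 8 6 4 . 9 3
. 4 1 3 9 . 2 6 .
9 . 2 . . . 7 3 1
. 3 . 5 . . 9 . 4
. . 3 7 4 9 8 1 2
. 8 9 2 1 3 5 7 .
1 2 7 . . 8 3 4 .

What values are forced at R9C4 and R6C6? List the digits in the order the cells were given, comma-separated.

6,1

For R9C4:
  Row 9 already contains {1, 2, 3, 4, 7, 8}.
  Column 4 already contains {2, 3, 5, 7, 8, 9}.
  Its 3×3 block (box 8) already contains {1, 2, 3, 4, 7, 8, 9}.
  The only value from 1–9 not eliminated is 6, so R9C4 = 6.
For R6C6:
  Consider where 1 can go in row 6.
  R6C1 is out (column 1 already has a 1).
  R6C3 is out (column 3 already has a 1).
  R6C5 is out (column 5 already has a 1).
  R6C8 is out (column 8 already has a 1).
  So the only cell in row 6 that can hold 1 is R6C6.
  So R6C6 = 1.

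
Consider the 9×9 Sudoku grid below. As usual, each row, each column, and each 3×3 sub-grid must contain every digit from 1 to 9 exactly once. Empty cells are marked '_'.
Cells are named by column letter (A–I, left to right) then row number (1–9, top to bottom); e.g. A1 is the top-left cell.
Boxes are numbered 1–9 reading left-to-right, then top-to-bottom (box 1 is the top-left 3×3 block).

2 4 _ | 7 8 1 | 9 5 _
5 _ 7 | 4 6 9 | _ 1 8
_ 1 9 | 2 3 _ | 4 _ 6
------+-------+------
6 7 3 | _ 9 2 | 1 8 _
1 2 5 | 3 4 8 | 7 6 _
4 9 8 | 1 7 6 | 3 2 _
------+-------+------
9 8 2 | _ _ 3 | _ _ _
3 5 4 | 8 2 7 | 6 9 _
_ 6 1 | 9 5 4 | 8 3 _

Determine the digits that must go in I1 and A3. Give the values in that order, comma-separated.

3,8

For I1:
  Row 1 already contains {1, 2, 4, 5, 7, 8, 9}.
  Column I already contains {6, 8}.
  Its 3×3 block (box 3) already contains {1, 4, 5, 6, 8, 9}.
  The only value from 1–9 not eliminated is 3, so I1 = 3.
For A3:
  Row 3 already contains {1, 2, 3, 4, 6, 9}.
  Column A already contains {1, 2, 3, 4, 5, 6, 9}.
  Its 3×3 block (box 1) already contains {1, 2, 4, 5, 7, 9}.
  The only value from 1–9 not eliminated is 8, so A3 = 8.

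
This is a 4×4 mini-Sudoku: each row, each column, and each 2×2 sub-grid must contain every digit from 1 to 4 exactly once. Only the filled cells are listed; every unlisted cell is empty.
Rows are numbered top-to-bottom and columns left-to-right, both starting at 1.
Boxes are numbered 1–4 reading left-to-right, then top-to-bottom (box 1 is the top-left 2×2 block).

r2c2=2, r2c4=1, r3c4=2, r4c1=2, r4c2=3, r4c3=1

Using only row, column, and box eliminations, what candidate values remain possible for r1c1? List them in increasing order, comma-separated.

Row 1 already contains {}.
Column 1 already contains {2}.
Its 2×2 block (box 1) already contains {2}.
Removing those from 1–4 leaves {1, 3, 4} as the candidates for r1c1.

1,3,4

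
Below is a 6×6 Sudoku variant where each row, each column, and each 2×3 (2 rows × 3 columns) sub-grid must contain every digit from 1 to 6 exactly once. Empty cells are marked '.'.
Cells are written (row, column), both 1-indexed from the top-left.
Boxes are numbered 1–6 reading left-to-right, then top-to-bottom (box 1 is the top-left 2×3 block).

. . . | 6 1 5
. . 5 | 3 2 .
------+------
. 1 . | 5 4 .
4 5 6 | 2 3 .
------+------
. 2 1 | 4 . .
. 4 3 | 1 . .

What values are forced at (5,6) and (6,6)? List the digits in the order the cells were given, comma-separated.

For (5,6):
  Consider where 3 can go in row 5.
  (5,1) is out (box 5 already has a 3).
  (5,5) is out (column 5 already has a 3).
  So the only cell in row 5 that can hold 3 is (5,6).
  So (5,6) = 3.
For (6,6):
  Consider where 2 can go in row 6.
  (6,1) is out (box 5 already has a 2).
  (6,5) is out (column 5 already has a 2).
  So the only cell in row 6 that can hold 2 is (6,6).
  So (6,6) = 2.

3,2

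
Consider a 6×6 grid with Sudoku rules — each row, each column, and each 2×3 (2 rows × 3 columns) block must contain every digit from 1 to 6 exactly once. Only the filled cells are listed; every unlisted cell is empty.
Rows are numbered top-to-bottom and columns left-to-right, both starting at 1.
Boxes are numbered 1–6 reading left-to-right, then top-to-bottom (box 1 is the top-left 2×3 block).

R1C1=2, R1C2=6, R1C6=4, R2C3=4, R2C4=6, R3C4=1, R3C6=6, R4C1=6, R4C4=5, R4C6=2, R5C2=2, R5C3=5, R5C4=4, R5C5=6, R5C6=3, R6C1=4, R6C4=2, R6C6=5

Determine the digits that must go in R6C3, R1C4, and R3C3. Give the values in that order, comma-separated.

6,3,2

For R6C3:
  Consider where 6 can go in row 6.
  R6C2 is out (column 2 already has a 6).
  R6C5 is out (column 5 already has a 6).
  So the only cell in row 6 that can hold 6 is R6C3.
  So R6C3 = 6.
For R1C4:
  Row 1 already contains {2, 4, 6}.
  Column 4 already contains {1, 2, 4, 5, 6}.
  Its 2×3 block (box 2) already contains {4, 6}.
  The only value from 1–6 not eliminated is 3, so R1C4 = 3.
For R3C3:
  Consider where 2 can go in row 3.
  R3C1 is out (column 1 already has a 2).
  R3C2 is out (column 2 already has a 2).
  R3C5 is out (box 4 already has a 2).
  So the only cell in row 3 that can hold 2 is R3C3.
  So R3C3 = 2.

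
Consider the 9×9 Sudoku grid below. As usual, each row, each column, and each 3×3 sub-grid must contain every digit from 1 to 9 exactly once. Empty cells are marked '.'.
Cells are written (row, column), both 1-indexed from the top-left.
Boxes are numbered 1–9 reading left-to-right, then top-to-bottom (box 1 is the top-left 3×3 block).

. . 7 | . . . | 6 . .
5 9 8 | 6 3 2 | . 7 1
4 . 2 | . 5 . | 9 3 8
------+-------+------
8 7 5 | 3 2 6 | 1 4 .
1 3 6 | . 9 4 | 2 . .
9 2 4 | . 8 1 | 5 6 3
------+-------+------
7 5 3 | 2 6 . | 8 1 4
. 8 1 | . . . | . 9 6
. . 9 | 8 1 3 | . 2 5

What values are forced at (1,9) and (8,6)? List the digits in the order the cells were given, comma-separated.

For (1,9):
  Row 1 already contains {6, 7}.
  Column 9 already contains {1, 3, 4, 5, 6, 8}.
  Its 3×3 block (box 3) already contains {1, 3, 6, 7, 8, 9}.
  The only value from 1–9 not eliminated is 2, so (1,9) = 2.
For (8,6):
  Consider where 5 can go in column 6.
  (1,6) is out (box 2 already has a 5).
  (3,6) is out (row 3 already has a 5).
  (7,6) is out (row 7 already has a 5).
  So the only cell in column 6 that can hold 5 is (8,6).
  So (8,6) = 5.

2,5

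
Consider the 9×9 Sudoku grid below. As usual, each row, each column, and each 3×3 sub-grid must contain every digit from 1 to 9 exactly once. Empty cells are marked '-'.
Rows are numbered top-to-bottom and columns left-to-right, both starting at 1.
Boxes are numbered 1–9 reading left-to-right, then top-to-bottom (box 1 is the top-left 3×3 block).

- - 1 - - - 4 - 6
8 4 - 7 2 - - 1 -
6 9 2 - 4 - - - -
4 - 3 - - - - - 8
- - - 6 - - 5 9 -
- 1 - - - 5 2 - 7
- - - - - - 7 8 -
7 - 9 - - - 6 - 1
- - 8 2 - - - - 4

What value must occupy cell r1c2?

Cell r1c2 itself could take any of {3, 5, 7} by direct elimination.
Consider where 7 can go in box 1.
r1c1 is out (column 1 already has a 7).
r2c3 is out (row 2 already has a 7).
So the only cell in box 1 that can hold 7 is r1c2.
Therefore r1c2 = 7.

7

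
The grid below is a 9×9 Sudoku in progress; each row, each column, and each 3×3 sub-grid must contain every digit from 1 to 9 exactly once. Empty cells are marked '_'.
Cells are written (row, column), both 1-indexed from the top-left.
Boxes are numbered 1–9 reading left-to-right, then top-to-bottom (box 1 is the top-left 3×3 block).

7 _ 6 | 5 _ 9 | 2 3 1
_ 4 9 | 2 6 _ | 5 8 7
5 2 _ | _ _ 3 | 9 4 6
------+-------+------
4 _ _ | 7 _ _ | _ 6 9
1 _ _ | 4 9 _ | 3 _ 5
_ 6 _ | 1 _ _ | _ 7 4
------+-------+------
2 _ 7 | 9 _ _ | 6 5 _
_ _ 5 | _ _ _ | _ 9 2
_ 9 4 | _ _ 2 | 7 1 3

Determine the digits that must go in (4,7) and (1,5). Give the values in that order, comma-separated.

For (4,7):
  Consider where 1 can go in column 7.
  (6,7) is out (row 6 already has a 1).
  (8,7) is out (box 9 already has a 1).
  So the only cell in column 7 that can hold 1 is (4,7).
  So (4,7) = 1.
For (1,5):
  Consider where 4 can go in box 2.
  (2,6) is out (row 2 already has a 4).
  (3,4) is out (row 3 already has a 4).
  (3,5) is out (row 3 already has a 4).
  So the only cell in box 2 that can hold 4 is (1,5).
  So (1,5) = 4.

1,4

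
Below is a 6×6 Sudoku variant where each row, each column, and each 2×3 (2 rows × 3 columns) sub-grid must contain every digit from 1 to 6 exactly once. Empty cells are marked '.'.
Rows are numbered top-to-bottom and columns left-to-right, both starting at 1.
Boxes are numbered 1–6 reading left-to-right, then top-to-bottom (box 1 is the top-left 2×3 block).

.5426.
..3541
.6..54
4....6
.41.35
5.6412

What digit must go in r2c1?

6

Cell r2c1 itself could take any of {2, 6} by direct elimination.
Consider where 6 can go in box 1.
r1c1 is out (row 1 already has a 6).
r2c2 is out (column 2 already has a 6).
So the only cell in box 1 that can hold 6 is r2c1.
Therefore r2c1 = 6.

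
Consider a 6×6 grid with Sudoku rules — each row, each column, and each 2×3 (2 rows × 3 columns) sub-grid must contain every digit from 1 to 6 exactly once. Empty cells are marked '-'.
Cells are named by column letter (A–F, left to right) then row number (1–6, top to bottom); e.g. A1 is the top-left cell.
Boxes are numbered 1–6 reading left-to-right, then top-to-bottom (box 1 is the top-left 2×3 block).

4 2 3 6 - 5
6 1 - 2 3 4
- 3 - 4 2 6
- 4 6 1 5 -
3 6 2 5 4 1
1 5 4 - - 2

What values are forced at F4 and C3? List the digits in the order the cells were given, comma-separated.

3,1

For F4:
  Row 4 already contains {1, 4, 5, 6}.
  Column F already contains {1, 2, 4, 5, 6}.
  Its 2×3 block (box 4) already contains {1, 2, 4, 5, 6}.
  The only value from 1–6 not eliminated is 3, so F4 = 3.
For C3:
  Consider where 1 can go in column C.
  C2 is out (row 2 already has a 1).
  So the only cell in column C that can hold 1 is C3.
  So C3 = 1.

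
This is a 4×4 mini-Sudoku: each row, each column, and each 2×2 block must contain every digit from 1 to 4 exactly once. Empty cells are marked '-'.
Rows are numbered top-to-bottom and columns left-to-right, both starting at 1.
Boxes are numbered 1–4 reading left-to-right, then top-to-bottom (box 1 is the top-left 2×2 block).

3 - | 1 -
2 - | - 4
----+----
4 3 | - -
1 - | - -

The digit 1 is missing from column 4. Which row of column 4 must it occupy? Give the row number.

Consider where 1 can go in column 4.
R1C4 is out (row 1 already has a 1).
R4C4 is out (row 4 already has a 1).
So the only cell in column 4 that can hold 1 is R3C4.
That is row 3.

3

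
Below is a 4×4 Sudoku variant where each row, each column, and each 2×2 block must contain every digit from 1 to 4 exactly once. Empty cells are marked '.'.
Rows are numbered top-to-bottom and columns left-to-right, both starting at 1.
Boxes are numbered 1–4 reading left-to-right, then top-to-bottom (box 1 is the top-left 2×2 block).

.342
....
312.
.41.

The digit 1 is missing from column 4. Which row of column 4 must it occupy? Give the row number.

Consider where 1 can go in column 4.
R3C4 is out (row 3 already has a 1).
R4C4 is out (row 4 already has a 1).
So the only cell in column 4 that can hold 1 is R2C4.
That is row 2.

2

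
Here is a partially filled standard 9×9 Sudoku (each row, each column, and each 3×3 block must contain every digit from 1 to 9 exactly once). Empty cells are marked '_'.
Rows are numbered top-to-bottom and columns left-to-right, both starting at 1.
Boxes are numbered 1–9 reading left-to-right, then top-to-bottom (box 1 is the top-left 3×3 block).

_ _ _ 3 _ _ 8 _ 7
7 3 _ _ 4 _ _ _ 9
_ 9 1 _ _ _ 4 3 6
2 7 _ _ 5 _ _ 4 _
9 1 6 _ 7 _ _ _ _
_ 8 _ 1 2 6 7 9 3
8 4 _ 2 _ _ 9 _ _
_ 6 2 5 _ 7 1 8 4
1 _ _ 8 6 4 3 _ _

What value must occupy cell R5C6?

Cell R5C6 itself could take any of {3, 8} by direct elimination.
Consider where 3 can go in row 5.
R5C4 is out (column 4 already has a 3).
R5C7 is out (column 7 already has a 3).
R5C8 is out (column 8 already has a 3).
R5C9 is out (column 9 already has a 3).
So the only cell in row 5 that can hold 3 is R5C6.
Therefore R5C6 = 3.

3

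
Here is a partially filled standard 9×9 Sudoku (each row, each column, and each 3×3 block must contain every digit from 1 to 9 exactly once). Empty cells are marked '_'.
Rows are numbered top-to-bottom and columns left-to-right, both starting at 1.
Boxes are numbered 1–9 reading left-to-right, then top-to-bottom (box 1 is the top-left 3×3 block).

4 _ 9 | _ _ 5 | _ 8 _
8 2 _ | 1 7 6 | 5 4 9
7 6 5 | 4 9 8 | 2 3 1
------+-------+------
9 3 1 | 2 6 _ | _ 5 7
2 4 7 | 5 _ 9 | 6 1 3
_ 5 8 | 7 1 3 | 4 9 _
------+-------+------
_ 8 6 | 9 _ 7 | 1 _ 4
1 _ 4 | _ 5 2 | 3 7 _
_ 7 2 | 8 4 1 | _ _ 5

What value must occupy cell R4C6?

4

Row 4 already contains {1, 2, 3, 5, 6, 7, 9}.
Column 6 already contains {1, 2, 3, 5, 6, 7, 8, 9}.
Its 3×3 block (box 5) already contains {1, 2, 3, 5, 6, 7, 9}.
The only value from 1–9 not eliminated is 4, so R4C6 = 4.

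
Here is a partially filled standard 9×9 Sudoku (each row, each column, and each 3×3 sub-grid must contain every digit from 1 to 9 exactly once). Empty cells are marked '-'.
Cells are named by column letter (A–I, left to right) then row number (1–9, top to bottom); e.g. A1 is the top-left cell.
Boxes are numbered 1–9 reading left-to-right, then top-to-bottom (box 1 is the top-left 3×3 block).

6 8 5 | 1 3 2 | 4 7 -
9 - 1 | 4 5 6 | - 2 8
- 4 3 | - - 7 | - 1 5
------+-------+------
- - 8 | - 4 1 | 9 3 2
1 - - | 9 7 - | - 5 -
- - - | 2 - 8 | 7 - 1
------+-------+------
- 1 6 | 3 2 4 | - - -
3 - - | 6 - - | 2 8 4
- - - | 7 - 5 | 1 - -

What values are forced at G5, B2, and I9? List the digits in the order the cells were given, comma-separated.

For G5:
  Consider where 8 can go in box 6.
  I5 is out (column I already has a 8).
  H6 is out (row 6 already has a 8).
  So the only cell in box 6 that can hold 8 is G5.
  So G5 = 8.
For B2:
  Row 2 already contains {1, 2, 4, 5, 6, 8, 9}.
  Column B already contains {1, 4, 8}.
  Its 3×3 block (box 1) already contains {1, 3, 4, 5, 6, 8, 9}.
  The only value from 1–9 not eliminated is 7, so B2 = 7.
For I9:
  Consider where 3 can go in box 9.
  G7 is out (row 7 already has a 3).
  H7 is out (row 7 already has a 3).
  I7 is out (row 7 already has a 3).
  H9 is out (column H already has a 3).
  So the only cell in box 9 that can hold 3 is I9.
  So I9 = 3.

8,7,3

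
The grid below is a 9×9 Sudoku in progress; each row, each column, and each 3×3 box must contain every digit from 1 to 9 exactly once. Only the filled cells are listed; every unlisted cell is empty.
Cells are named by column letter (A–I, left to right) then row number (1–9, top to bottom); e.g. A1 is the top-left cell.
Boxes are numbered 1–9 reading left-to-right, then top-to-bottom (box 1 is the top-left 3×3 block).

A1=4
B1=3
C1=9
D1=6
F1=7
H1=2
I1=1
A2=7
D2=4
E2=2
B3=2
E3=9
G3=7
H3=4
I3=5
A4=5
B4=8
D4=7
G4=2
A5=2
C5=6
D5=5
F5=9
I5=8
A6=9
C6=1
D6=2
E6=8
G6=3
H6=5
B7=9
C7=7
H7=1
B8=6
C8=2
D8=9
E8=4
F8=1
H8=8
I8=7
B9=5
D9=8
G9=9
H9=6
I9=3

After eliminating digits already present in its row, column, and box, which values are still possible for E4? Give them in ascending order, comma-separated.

Row 4 already contains {2, 5, 7, 8}.
Column E already contains {2, 4, 8, 9}.
Its 3×3 block (box 5) already contains {2, 5, 7, 8, 9}.
Removing those from 1–9 leaves {1, 3, 6} as the candidates for E4.

1,3,6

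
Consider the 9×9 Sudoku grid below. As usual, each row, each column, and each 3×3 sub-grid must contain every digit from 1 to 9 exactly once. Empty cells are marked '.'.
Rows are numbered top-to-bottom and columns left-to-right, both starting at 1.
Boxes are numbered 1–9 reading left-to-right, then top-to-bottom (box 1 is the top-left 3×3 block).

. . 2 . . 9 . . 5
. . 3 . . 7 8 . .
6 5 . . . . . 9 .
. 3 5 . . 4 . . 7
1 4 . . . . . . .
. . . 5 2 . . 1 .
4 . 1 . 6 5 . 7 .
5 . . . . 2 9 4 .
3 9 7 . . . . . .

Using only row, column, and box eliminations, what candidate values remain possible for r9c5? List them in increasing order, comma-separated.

Row 9 already contains {3, 7, 9}.
Column 5 already contains {2, 6}.
Its 3×3 block (box 8) already contains {2, 5, 6}.
Removing those from 1–9 leaves {1, 4, 8} as the candidates for r9c5.

1,4,8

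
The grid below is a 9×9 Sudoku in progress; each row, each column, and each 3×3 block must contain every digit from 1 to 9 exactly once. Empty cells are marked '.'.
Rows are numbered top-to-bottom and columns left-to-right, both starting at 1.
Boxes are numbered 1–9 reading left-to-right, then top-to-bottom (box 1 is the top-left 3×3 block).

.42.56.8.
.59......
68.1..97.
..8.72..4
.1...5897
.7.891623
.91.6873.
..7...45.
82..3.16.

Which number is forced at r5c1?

2

Cell r5c1 itself could take any of {2, 3, 4} by direct elimination.
Consider where 2 can go in row 5.
r5c3 is out (column 3 already has a 2).
r5c4 is out (box 5 already has a 2).
r5c5 is out (box 5 already has a 2).
So the only cell in row 5 that can hold 2 is r5c1.
Therefore r5c1 = 2.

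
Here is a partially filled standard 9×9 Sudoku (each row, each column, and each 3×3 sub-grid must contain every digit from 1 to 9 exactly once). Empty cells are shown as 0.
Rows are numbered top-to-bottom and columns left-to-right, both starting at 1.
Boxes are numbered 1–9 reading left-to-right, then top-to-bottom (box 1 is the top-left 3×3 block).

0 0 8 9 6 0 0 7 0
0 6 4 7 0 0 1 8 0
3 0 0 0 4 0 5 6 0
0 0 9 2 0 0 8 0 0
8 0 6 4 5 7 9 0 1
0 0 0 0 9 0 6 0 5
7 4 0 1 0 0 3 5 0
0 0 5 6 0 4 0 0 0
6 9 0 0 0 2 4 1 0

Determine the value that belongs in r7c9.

Cell r7c9 itself could take any of {2, 6, 8, 9} by direct elimination.
Consider where 6 can go in box 9.
r8c7 is out (row 8 already has a 6).
r8c8 is out (row 8 already has a 6).
r8c9 is out (row 8 already has a 6).
r9c9 is out (row 9 already has a 6).
So the only cell in box 9 that can hold 6 is r7c9.
Therefore r7c9 = 6.

6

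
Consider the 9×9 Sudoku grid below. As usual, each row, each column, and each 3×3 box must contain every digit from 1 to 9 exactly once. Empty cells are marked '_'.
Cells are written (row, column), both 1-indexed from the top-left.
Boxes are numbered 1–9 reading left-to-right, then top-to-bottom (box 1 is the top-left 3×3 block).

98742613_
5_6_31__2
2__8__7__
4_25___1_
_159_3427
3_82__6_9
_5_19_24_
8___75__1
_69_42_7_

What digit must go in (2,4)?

Row 2 already contains {1, 2, 3, 5, 6}.
Column 4 already contains {1, 2, 4, 5, 8, 9}.
Its 3×3 block (box 2) already contains {1, 2, 3, 4, 6, 8}.
The only value from 1–9 not eliminated is 7, so (2,4) = 7.

7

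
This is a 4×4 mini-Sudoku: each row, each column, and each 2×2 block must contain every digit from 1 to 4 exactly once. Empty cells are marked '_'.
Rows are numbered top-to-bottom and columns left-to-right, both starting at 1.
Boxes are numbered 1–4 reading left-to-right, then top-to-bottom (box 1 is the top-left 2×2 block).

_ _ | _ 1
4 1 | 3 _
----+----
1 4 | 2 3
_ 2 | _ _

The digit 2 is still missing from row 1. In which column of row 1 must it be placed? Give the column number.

Consider where 2 can go in row 1.
r1c2 is out (column 2 already has a 2).
r1c3 is out (column 3 already has a 2).
So the only cell in row 1 that can hold 2 is r1c1.
That is column 1.

1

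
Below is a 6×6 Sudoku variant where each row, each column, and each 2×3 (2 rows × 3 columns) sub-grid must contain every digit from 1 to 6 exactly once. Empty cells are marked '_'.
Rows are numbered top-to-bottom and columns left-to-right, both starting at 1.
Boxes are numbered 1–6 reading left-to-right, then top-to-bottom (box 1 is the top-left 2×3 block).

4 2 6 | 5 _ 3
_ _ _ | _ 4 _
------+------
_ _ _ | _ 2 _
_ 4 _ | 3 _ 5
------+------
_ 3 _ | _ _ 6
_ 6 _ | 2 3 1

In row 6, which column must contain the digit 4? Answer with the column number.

3

Consider where 4 can go in row 6.
R6C1 is out (column 1 already has a 4).
So the only cell in row 6 that can hold 4 is R6C3.
That is column 3.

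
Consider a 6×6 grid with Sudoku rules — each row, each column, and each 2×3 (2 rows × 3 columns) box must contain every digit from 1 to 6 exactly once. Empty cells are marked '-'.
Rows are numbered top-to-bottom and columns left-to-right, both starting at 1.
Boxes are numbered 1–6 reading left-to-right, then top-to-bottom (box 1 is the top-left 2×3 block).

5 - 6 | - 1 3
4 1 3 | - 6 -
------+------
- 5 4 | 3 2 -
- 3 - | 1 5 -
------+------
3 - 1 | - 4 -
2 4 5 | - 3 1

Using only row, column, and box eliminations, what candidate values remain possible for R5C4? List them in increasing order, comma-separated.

2,5,6

Row 5 already contains {1, 3, 4}.
Column 4 already contains {1, 3}.
Its 2×3 block (box 6) already contains {1, 3, 4}.
Removing those from 1–6 leaves {2, 5, 6} as the candidates for R5C4.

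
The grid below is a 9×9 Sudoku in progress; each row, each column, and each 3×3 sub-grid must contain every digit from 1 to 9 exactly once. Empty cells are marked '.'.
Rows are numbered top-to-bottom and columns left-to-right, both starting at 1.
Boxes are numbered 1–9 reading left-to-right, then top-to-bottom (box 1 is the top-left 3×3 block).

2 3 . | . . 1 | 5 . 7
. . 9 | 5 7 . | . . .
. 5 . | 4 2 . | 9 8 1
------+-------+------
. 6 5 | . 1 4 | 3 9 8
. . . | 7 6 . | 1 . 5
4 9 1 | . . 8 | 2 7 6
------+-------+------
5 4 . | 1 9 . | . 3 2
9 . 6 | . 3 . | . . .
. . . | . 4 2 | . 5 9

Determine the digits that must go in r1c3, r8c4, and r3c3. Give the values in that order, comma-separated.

For r1c3:
  Consider where 4 can go in column 3.
  r3c3 is out (row 3 already has a 4).
  r5c3 is out (box 4 already has a 4).
  r7c3 is out (row 7 already has a 4).
  r9c3 is out (row 9 already has a 4).
  So the only cell in column 3 that can hold 4 is r1c3.
  So r1c3 = 4.
For r8c4:
  Row 8 already contains {3, 6, 9}.
  Column 4 already contains {1, 4, 5, 7}.
  Its 3×3 block (box 8) already contains {1, 2, 3, 4, 9}.
  The only value from 1–9 not eliminated is 8, so r8c4 = 8.
For r3c3:
  Row 3 already contains {1, 2, 4, 5, 8, 9}.
  Column 3 already contains {1, 5, 6, 9}.
  Its 3×3 block (box 1) already contains {2, 3, 5, 9}.
  The only value from 1–9 not eliminated is 7, so r3c3 = 7.

4,8,7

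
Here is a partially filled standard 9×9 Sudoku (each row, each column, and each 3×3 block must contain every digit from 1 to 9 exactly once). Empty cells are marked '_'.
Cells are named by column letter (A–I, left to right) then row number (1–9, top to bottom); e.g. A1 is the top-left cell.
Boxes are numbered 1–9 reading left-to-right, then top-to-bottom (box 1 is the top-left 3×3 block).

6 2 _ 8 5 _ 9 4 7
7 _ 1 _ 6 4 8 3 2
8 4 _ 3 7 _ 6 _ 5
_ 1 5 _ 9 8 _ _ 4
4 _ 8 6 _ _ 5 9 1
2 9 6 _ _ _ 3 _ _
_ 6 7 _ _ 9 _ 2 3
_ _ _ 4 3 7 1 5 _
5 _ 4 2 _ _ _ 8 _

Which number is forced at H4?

6

Cell H4 itself could take any of {6, 7} by direct elimination.
Consider where 6 can go in box 6.
G4 is out (column G already has a 6).
H6 is out (row 6 already has a 6).
I6 is out (row 6 already has a 6).
So the only cell in box 6 that can hold 6 is H4.
Therefore H4 = 6.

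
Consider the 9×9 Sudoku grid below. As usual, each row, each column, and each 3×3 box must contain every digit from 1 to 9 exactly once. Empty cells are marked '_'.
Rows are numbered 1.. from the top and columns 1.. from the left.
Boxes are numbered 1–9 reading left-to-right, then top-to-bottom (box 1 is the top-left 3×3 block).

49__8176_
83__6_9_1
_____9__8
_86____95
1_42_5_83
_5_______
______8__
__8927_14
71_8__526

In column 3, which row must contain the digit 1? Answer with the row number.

3

Consider where 1 can go in column 3.
row 1, column 3 is out (row 1 already has a 1).
row 2, column 3 is out (row 2 already has a 1).
row 6, column 3 is out (box 4 already has a 1).
row 7, column 3 is out (box 7 already has a 1).
row 9, column 3 is out (row 9 already has a 1).
So the only cell in column 3 that can hold 1 is row 3, column 3.
That is row 3.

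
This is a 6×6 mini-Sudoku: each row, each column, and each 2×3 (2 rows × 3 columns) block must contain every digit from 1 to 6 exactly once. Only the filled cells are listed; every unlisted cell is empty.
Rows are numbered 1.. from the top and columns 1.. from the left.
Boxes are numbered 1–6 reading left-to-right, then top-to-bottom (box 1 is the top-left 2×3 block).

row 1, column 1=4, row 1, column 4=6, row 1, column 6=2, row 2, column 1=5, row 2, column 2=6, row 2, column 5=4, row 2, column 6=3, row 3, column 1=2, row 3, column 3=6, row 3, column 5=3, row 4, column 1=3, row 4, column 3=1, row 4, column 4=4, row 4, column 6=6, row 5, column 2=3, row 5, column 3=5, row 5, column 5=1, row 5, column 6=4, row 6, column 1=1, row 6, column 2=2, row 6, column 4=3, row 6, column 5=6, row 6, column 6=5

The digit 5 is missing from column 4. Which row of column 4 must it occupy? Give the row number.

Consider where 5 can go in column 4.
row 2, column 4 is out (row 2 already has a 5).
row 5, column 4 is out (row 5 already has a 5).
So the only cell in column 4 that can hold 5 is row 3, column 4.
That is row 3.

3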